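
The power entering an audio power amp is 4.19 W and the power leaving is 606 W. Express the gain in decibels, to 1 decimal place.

21.6 dB

Power ratio → dB uses the 10·log₁₀ form:
10·log₁₀(606/4.19) = 10·log₁₀(144.6) = 21.6 dB.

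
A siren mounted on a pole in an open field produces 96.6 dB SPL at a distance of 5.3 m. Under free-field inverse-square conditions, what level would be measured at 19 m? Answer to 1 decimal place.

85.5 dB SPL

Inverse-square spreading gives ΔL = −20·log₁₀(d₂/d₁).
ΔL = −20·log₁₀(19/5.3) = -11.09 dB, so L₂ = 96.6 + (-11.09) = 85.5 dB SPL.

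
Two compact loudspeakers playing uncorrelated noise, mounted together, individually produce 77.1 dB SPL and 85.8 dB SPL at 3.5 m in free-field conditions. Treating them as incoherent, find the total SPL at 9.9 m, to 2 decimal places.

77.32 dB SPL

Combined at 3.5 m: 10·log₁₀(10^(77.1/10)+10^(85.8/10)) = 86.350 dB SPL.
Then apply −20·log₁₀(9.9/3.5) = -9.031 dB → 77.32 dB SPL.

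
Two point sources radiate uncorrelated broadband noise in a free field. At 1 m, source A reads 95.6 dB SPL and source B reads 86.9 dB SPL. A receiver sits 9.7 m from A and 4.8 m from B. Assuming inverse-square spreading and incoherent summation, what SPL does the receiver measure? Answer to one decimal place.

At the listener: L_A = 95.6 − 20·log₁₀(9.7) = 75.86 dB; L_B = 86.9 − 20·log₁₀(4.8) = 73.28 dB.
Combined: 10·log₁₀(10^(75.86/10)+10^(73.28/10)) = 77.8 dB SPL.

77.8 dB SPL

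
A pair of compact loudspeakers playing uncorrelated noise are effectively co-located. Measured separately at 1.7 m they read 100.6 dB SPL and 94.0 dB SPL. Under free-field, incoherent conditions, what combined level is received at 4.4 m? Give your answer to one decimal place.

93.2 dB SPL

Combined at 1.7 m: 10·log₁₀(10^(100.6/10)+10^(94.0/10)) = 101.46 dB SPL.
Then apply −20·log₁₀(4.4/1.7) = -8.26 dB → 93.2 dB SPL.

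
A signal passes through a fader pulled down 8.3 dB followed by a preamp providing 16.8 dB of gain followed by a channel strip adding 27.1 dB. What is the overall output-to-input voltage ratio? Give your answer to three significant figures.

Net gain = (−8.3) + 16.8 + 27.1 = 35.6 dB.
Voltage ratio = 10^(35.6/20) = 60.3.

60.3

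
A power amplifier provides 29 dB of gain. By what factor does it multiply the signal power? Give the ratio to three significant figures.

Power ratio = 10^(dB/10).
10^(29/10) = 10^(2.900) = 794.

794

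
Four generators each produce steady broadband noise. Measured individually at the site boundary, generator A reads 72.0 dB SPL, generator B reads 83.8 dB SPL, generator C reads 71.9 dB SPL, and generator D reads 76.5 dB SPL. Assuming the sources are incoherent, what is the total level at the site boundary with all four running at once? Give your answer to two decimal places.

Uncorrelated sources add in intensity (power), not in dB.
L_total = 10·log₁₀(10^(72.0/10) + 10^(83.8/10) + 10^(71.9/10) + 10^(76.5/10)) = 10·log₁₀(315900000) = 85.00 dB SPL.

85.00 dB SPL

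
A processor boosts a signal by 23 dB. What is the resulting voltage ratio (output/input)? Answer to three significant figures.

Voltage ratio = 10^(dB/20).
10^(23/20) = 10^(1.150) = 14.1.

14.1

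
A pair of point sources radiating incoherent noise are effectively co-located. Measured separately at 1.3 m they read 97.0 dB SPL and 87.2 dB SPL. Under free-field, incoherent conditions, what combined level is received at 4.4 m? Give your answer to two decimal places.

86.84 dB SPL

Combined at 1.3 m: 10·log₁₀(10^(97.0/10)+10^(87.2/10)) = 97.432 dB SPL.
Then apply −20·log₁₀(4.4/1.3) = -10.590 dB → 86.84 dB SPL.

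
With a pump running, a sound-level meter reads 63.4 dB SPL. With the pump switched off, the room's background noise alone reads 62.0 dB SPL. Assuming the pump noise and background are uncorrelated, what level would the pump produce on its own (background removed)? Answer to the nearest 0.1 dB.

57.8 dB SPL

Subtract intensities: L_src = 10·log₁₀(10^(L_total/10) − 10^(L_bg/10)).
L_src = 10·log₁₀(10^(63.4/10) − 10^(62.0/10)) = 10·log₁₀(602900) = 57.8 dB SPL.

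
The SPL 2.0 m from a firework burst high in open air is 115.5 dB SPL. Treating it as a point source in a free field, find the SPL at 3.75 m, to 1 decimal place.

Inverse-square spreading gives ΔL = −20·log₁₀(d₂/d₁).
ΔL = −20·log₁₀(3.75/2.0) = -5.46 dB, so L₂ = 115.5 + (-5.46) = 110.0 dB SPL.

110.0 dB SPL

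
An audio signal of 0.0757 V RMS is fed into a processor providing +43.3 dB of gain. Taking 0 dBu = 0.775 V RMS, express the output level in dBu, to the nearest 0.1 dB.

+23.1 dBu

Input level: 20·log₁₀(0.0757/0.775) = -20.20 dBu.
Output: -20.20 + 43.3 = +23.1 dBu.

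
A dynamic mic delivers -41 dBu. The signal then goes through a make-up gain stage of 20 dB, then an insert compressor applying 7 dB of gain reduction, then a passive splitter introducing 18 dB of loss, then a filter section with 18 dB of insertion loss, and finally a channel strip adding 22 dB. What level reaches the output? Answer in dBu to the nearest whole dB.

Cascaded gains and losses add directly in dB.
-41 + 20 − 7 − 18 − 18 + 22 = -42 dBu.

-42 dBu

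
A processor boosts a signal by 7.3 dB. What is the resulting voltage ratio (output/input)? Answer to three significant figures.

2.32

Voltage ratio = 10^(dB/20).
10^(7.3/20) = 10^(0.3650) = 2.32.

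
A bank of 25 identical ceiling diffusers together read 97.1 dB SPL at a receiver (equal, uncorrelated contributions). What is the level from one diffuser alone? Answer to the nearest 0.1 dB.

25 equal incoherent sources add 10·log₁₀(25) = 13.98 dB over one source.
L_one = 97.1 − 13.98 = 83.1 dB SPL.

83.1 dB SPL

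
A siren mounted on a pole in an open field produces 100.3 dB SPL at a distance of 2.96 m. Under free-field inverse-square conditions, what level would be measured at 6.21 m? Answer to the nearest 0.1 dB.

93.9 dB SPL

Inverse-square spreading gives ΔL = −20·log₁₀(d₂/d₁).
ΔL = −20·log₁₀(6.21/2.96) = -6.44 dB, so L₂ = 100.3 + (-6.44) = 93.9 dB SPL.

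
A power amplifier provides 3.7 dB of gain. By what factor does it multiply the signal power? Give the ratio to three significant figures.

Power ratio = 10^(dB/10).
10^(3.7/10) = 10^(0.3700) = 2.34.

2.34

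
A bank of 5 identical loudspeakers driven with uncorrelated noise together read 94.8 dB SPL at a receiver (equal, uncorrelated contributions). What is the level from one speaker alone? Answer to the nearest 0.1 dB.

87.8 dB SPL

5 equal incoherent sources add 10·log₁₀(5) = 6.99 dB over one source.
L_one = 94.8 − 6.99 = 87.8 dB SPL.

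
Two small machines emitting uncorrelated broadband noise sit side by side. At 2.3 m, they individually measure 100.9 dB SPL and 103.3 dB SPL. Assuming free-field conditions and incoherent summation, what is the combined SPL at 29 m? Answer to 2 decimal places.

Combined at 2.3 m: 10·log₁₀(10^(100.9/10)+10^(103.3/10)) = 105.274 dB SPL.
Then apply −20·log₁₀(29/2.3) = -22.013 dB → 83.26 dB SPL.

83.26 dB SPL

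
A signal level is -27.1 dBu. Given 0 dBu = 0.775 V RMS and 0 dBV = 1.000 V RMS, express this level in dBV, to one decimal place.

The offset between the scales is 20·log₁₀(0.775/1.000) = −2.214 dB.
So dBV = -27.1 − 2.214 = -29.3 dBV.

-29.3 dBV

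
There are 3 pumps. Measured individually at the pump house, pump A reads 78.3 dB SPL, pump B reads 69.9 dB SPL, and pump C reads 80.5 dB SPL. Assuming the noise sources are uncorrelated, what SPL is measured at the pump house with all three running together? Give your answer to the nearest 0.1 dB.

Add the sources as powers (linear), then convert back to dB:
L_total = 10·log₁₀(10^(78.3/10) + 10^(69.9/10) + 10^(80.5/10)) = 10·log₁₀(189600000) = 82.8 dB SPL.

82.8 dB SPL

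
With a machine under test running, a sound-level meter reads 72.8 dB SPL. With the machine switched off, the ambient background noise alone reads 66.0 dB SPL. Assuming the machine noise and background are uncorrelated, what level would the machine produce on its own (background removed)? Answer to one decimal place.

71.8 dB SPL

Background correction is a power subtraction:
L_src = 10·log₁₀(10^(72.8/10) − 10^(66.0/10)) = 10·log₁₀(15070000) = 71.8 dB SPL.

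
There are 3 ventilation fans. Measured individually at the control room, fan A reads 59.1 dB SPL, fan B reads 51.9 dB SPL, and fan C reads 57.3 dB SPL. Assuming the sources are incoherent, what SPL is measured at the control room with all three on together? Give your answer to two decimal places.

Uncorrelated sources add in intensity (power), not in dB.
L_total = 10·log₁₀(10^(59.1/10) + 10^(51.9/10) + 10^(57.3/10)) = 10·log₁₀(1505000) = 61.77 dB SPL.

61.77 dB SPL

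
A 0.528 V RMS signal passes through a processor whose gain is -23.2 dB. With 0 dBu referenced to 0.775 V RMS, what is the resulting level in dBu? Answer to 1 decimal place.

-26.5 dBu

Input level: 20·log₁₀(0.528/0.775) = -3.33 dBu.
Output: -3.33 − 23.2 = -26.5 dBu.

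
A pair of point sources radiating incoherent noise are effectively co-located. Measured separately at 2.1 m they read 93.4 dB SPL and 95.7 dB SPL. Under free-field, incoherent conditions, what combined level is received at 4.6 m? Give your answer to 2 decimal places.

90.90 dB SPL

Combined at 2.1 m: 10·log₁₀(10^(93.4/10)+10^(95.7/10)) = 97.711 dB SPL.
Then apply −20·log₁₀(4.6/2.1) = -6.811 dB → 90.90 dB SPL.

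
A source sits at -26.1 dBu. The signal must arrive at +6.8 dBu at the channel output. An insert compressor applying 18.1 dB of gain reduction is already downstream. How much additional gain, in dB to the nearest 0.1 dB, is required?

51.0 dB

The required make-up gain is the shortfall in the dB sum.
G = +6.8 − (-26.1) + 18.1 = 51.0 dB.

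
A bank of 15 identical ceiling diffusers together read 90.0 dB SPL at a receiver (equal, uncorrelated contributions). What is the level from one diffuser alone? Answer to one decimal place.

15 equal incoherent sources add 10·log₁₀(15) = 11.76 dB over one source.
L_one = 90.0 − 11.76 = 78.2 dB SPL.

78.2 dB SPL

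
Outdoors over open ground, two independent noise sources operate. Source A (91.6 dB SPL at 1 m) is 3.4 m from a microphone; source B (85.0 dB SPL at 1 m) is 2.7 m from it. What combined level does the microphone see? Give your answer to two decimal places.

At the listener: L_A = 91.6 − 20·log₁₀(3.4) = 80.970 dB; L_B = 85.0 − 20·log₁₀(2.7) = 76.373 dB.
Combined: 10·log₁₀(10^(80.970/10)+10^(76.373/10)) = 82.26 dB SPL.

82.26 dB SPL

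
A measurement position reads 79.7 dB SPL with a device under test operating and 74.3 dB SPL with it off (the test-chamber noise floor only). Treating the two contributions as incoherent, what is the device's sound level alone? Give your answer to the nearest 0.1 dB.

Remove the background by subtracting linear intensities:
L_src = 10·log₁₀(10^(79.7/10) − 10^(74.3/10)) = 10·log₁₀(66410000) = 78.2 dB SPL.

78.2 dB SPL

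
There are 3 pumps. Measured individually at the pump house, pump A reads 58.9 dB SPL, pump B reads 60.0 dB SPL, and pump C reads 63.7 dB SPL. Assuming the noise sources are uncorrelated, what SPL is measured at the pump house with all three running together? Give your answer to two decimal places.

66.15 dB SPL

Incoherent sources sum as intensities:
L_total = 10·log₁₀(10^(58.9/10) + 10^(60.0/10) + 10^(63.7/10)) = 10·log₁₀(4120000) = 66.15 dB SPL.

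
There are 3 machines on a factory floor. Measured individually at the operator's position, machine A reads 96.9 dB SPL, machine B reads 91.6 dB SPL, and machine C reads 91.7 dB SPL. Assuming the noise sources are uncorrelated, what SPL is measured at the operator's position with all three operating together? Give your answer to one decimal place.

Add the sources as powers (linear), then convert back to dB:
L_total = 10·log₁₀(10^(96.9/10) + 10^(91.6/10) + 10^(91.7/10)) = 10·log₁₀(7822000000) = 98.9 dB SPL.

98.9 dB SPL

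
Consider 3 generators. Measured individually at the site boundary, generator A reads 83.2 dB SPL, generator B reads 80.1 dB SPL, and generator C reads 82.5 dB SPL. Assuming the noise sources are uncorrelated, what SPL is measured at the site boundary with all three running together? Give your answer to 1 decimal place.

Uncorrelated sources add in intensity (power), not in dB.
L_total = 10·log₁₀(10^(83.2/10) + 10^(80.1/10) + 10^(82.5/10)) = 10·log₁₀(489100000) = 86.9 dB SPL.

86.9 dB SPL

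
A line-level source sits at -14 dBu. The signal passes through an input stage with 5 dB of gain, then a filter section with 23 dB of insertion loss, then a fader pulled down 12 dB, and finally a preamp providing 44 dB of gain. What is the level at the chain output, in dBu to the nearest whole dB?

Gain stages sum in dB:
-14 + 5 − 23 − 12 + 44 = 0 dBu.

0 dBu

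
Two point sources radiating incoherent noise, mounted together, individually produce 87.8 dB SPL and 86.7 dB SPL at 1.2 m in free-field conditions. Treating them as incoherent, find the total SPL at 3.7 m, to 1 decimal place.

80.5 dB SPL

Combined at 1.2 m: 10·log₁₀(10^(87.8/10)+10^(86.7/10)) = 90.30 dB SPL.
Then apply −20·log₁₀(3.7/1.2) = -9.78 dB → 80.5 dB SPL.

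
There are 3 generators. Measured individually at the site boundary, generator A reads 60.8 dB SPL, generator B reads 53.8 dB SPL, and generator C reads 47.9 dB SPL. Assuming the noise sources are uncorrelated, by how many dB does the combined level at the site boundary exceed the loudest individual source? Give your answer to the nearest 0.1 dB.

1.0 dB

Uncorrelated sources add in intensity (power), not in dB.
L_total = 10·log₁₀(10^(60.8/10) + 10^(53.8/10) + 10^(47.9/10)) = 61.77 dB SPL.
Excess over the loudest (60.8 dB): 61.77 − 60.8 = 1.0 dB.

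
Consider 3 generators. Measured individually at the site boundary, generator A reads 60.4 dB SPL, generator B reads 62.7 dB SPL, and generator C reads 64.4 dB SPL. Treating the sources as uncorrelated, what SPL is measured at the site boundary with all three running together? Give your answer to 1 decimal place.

67.6 dB SPL

Incoherent sources sum as intensities:
L_total = 10·log₁₀(10^(60.4/10) + 10^(62.7/10) + 10^(64.4/10)) = 10·log₁₀(5713000) = 67.6 dB SPL.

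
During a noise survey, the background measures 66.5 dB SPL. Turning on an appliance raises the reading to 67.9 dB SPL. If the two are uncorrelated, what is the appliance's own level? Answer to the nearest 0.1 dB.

Background correction is a power subtraction:
L_src = 10·log₁₀(10^(67.9/10) − 10^(66.5/10)) = 10·log₁₀(1699000) = 62.3 dB SPL.

62.3 dB SPL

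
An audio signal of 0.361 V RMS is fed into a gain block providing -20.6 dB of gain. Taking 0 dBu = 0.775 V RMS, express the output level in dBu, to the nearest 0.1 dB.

Input level: 20·log₁₀(0.361/0.775) = -6.64 dBu.
Output: -6.64 − 20.6 = -27.2 dBu.

-27.2 dBu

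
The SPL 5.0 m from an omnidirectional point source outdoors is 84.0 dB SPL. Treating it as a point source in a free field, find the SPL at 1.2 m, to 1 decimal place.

For a point source in a free field, ΔL = −20·log₁₀(d₂/d₁).
ΔL = −20·log₁₀(1.2/5.0) = 12.40 dB, so L₂ = 84.0 + (12.40) = 96.4 dB SPL.

96.4 dB SPL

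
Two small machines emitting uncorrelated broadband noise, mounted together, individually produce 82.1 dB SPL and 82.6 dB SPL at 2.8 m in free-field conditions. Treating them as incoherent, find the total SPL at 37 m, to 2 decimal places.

62.95 dB SPL

Combined at 2.8 m: 10·log₁₀(10^(82.1/10)+10^(82.6/10)) = 85.367 dB SPL.
Then apply −20·log₁₀(37/2.8) = -22.421 dB → 62.95 dB SPL.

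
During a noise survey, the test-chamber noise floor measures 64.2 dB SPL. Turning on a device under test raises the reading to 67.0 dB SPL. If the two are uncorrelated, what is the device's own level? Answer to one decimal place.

Remove the background by subtracting linear intensities:
L_src = 10·log₁₀(10^(67.0/10) − 10^(64.2/10)) = 10·log₁₀(2382000) = 63.8 dB SPL.

63.8 dB SPL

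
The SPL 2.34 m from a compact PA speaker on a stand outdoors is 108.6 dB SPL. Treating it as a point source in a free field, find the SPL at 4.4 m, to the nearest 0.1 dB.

103.1 dB SPL

Inverse-square spreading gives ΔL = −20·log₁₀(d₂/d₁).
ΔL = −20·log₁₀(4.4/2.34) = -5.48 dB, so L₂ = 108.6 + (-5.48) = 103.1 dB SPL.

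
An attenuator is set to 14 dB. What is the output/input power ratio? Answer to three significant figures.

Power ratio = 10^(dB/10).
10^(-14/10) = 10^(-1.400) = 0.0398.

0.0398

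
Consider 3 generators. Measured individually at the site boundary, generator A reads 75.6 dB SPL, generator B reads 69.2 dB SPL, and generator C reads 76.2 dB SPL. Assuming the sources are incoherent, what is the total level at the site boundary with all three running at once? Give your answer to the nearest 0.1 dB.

79.4 dB SPL

Incoherent sources sum as intensities:
L_total = 10·log₁₀(10^(75.6/10) + 10^(69.2/10) + 10^(76.2/10)) = 10·log₁₀(86310000) = 79.4 dB SPL.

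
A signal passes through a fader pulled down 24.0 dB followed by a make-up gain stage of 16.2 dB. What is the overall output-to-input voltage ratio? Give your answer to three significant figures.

Net gain = (−24.0) + 16.2 = -7.8 dB.
Voltage ratio = 10^(-7.8/20) = 0.407.

0.407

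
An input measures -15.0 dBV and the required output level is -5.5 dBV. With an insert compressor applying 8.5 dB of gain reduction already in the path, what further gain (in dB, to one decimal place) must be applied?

The required make-up gain is the shortfall in the dB sum.
G = -5.5 − (-15.0) + 8.5 = 18.0 dB.

18.0 dB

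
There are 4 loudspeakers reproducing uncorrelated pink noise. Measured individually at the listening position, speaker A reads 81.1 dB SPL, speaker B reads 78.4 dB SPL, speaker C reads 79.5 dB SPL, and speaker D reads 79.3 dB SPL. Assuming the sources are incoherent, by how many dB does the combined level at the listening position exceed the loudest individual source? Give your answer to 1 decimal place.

4.6 dB

Add the sources as powers (linear), then convert back to dB:
L_total = 10·log₁₀(10^(81.1/10) + 10^(78.4/10) + 10^(79.5/10) + 10^(79.3/10)) = 85.71 dB SPL.
Excess over the loudest (81.1 dB): 85.71 − 81.1 = 4.6 dB.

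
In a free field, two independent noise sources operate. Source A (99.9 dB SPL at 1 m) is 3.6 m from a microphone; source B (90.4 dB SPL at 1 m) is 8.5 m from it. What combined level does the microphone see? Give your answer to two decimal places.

At the listener: L_A = 99.9 − 20·log₁₀(3.6) = 88.774 dB; L_B = 90.4 − 20·log₁₀(8.5) = 71.812 dB.
Combined: 10·log₁₀(10^(88.774/10)+10^(71.812/10)) = 88.86 dB SPL.

88.86 dB SPL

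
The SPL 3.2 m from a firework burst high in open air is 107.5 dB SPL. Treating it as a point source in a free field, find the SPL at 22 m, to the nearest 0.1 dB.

90.8 dB SPL

For a point source in a free field, ΔL = −20·log₁₀(d₂/d₁).
ΔL = −20·log₁₀(22/3.2) = -16.75 dB, so L₂ = 107.5 + (-16.75) = 90.8 dB SPL.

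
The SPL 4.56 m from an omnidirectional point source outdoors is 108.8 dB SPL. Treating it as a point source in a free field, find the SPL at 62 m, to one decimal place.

86.1 dB SPL

Inverse-square spreading gives ΔL = −20·log₁₀(d₂/d₁).
ΔL = −20·log₁₀(62/4.56) = -22.67 dB, so L₂ = 108.8 + (-22.67) = 86.1 dB SPL.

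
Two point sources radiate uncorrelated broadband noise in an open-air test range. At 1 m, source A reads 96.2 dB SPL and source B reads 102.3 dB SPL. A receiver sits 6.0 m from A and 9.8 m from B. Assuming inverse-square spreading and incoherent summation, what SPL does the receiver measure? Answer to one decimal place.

At the listener: L_A = 96.2 − 20·log₁₀(6.0) = 80.64 dB; L_B = 102.3 − 20·log₁₀(9.8) = 82.48 dB.
Combined: 10·log₁₀(10^(80.64/10)+10^(82.48/10)) = 84.7 dB SPL.

84.7 dB SPL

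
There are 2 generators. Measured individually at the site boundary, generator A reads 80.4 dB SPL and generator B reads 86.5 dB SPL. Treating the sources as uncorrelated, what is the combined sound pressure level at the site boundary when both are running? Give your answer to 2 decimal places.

Uncorrelated sources add in intensity (power), not in dB.
L_total = 10·log₁₀(10^(80.4/10) + 10^(86.5/10)) = 10·log₁₀(556300000) = 87.45 dB SPL.

87.45 dB SPL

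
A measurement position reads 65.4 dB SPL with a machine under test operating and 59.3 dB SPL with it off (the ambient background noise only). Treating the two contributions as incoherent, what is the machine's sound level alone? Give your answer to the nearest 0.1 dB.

64.2 dB SPL

Background correction is a power subtraction:
L_src = 10·log₁₀(10^(65.4/10) − 10^(59.3/10)) = 10·log₁₀(2616000) = 64.2 dB SPL.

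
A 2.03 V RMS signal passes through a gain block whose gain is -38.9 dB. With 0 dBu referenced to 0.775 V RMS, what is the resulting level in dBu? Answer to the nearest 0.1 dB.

-30.5 dBu

Input level: 20·log₁₀(2.03/0.775) = 8.36 dBu.
Output: 8.36 − 38.9 = -30.5 dBu.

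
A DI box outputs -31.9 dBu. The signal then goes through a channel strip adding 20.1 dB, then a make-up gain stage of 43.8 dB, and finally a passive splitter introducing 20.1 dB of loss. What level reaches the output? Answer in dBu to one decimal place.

+11.9 dBu

In dB, series stages simply add:
-31.9 + 20.1 + 43.8 − 20.1 = +11.9 dBu.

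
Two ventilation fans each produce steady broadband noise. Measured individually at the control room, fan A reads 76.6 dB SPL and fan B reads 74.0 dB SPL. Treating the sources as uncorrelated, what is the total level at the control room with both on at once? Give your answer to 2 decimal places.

Add the sources as powers (linear), then convert back to dB:
L_total = 10·log₁₀(10^(76.6/10) + 10^(74.0/10)) = 10·log₁₀(70830000) = 78.50 dB SPL.

78.50 dB SPL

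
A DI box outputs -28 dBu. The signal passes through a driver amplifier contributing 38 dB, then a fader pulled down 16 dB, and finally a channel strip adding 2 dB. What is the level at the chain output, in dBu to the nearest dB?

In dB, series stages simply add:
-28 + 38 − 16 + 2 = -4 dBu.

-4 dBu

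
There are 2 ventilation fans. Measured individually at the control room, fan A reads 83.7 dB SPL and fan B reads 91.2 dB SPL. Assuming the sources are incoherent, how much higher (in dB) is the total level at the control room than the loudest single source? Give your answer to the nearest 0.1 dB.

Add the sources as powers (linear), then convert back to dB:
L_total = 10·log₁₀(10^(83.7/10) + 10^(91.2/10)) = 91.91 dB SPL.
Excess over the loudest (91.2 dB): 91.91 − 91.2 = 0.7 dB.

0.7 dB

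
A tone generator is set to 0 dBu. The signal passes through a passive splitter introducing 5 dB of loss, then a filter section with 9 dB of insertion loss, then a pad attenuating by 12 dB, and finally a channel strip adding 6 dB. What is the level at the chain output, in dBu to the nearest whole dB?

Gain stages sum in dB:
0 − 5 − 9 − 12 + 6 = -20 dBu.

-20 dBu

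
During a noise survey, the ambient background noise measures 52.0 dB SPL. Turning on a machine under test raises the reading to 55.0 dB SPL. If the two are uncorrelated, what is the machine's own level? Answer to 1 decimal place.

Remove the background by subtracting linear intensities:
L_src = 10·log₁₀(10^(55.0/10) − 10^(52.0/10)) = 10·log₁₀(157700) = 52.0 dB SPL.

52.0 dB SPL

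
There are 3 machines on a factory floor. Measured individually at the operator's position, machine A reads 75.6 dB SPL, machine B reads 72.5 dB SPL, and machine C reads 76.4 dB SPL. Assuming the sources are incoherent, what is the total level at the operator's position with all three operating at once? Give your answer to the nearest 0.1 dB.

79.9 dB SPL

Add the sources as powers (linear), then convert back to dB:
L_total = 10·log₁₀(10^(75.6/10) + 10^(72.5/10) + 10^(76.4/10)) = 10·log₁₀(97740000) = 79.9 dB SPL.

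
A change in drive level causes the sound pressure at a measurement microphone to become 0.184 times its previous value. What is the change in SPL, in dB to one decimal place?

-14.7 dB

SPL change from a pressure ratio uses the 20·log₁₀ form:
20·log₁₀(0.184) = -14.7 dB.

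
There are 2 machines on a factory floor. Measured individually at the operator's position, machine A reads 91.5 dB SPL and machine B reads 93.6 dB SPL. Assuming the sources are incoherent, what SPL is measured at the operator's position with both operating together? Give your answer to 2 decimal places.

Incoherent sources sum as intensities:
L_total = 10·log₁₀(10^(91.5/10) + 10^(93.6/10)) = 10·log₁₀(3703000000) = 95.69 dB SPL.

95.69 dB SPL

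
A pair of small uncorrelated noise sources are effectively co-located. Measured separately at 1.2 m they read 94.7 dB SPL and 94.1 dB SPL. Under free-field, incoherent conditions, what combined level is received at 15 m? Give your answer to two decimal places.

75.48 dB SPL

Combined at 1.2 m: 10·log₁₀(10^(94.7/10)+10^(94.1/10)) = 97.421 dB SPL.
Then apply −20·log₁₀(15/1.2) = -21.938 dB → 75.48 dB SPL.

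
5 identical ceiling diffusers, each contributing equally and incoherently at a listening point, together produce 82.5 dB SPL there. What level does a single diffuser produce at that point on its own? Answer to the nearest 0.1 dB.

75.5 dB SPL

5 equal incoherent sources add 10·log₁₀(5) = 6.99 dB over one source.
L_one = 82.5 − 6.99 = 75.5 dB SPL.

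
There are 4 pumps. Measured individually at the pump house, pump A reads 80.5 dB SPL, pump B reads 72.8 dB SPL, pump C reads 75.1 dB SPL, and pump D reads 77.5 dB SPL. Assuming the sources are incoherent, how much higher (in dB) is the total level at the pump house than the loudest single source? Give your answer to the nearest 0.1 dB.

Incoherent sources sum as intensities:
L_total = 10·log₁₀(10^(80.5/10) + 10^(72.8/10) + 10^(75.1/10) + 10^(77.5/10)) = 83.42 dB SPL.
Excess over the loudest (80.5 dB): 83.42 − 80.5 = 2.9 dB.

2.9 dB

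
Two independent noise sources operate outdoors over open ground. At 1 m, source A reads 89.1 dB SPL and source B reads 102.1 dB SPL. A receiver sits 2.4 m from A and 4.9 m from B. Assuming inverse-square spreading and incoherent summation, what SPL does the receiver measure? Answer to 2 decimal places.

At the listener: L_A = 89.1 − 20·log₁₀(2.4) = 81.496 dB; L_B = 102.1 − 20·log₁₀(4.9) = 88.296 dB.
Combined: 10·log₁₀(10^(81.496/10)+10^(88.296/10)) = 89.12 dB SPL.

89.12 dB SPL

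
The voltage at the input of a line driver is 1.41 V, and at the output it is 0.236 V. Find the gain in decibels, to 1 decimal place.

Voltage ratio → dB uses the 20·log₁₀ form:
20·log₁₀(0.236/1.41) = 20·log₁₀(0.1674) = -15.5 dB.

-15.5 dB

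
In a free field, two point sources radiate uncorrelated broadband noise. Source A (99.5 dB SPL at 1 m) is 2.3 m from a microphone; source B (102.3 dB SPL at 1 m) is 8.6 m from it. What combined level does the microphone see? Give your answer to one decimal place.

At the listener: L_A = 99.5 − 20·log₁₀(2.3) = 92.27 dB; L_B = 102.3 − 20·log₁₀(8.6) = 83.61 dB.
Combined: 10·log₁₀(10^(92.27/10)+10^(83.61/10)) = 92.8 dB SPL.

92.8 dB SPL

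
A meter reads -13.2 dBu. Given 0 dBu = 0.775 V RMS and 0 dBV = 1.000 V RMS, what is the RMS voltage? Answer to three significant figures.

0.170 V

V = 0.775 V × 10^(-13.2/20).
= 0.775 × 0.2188 = 0.170 V.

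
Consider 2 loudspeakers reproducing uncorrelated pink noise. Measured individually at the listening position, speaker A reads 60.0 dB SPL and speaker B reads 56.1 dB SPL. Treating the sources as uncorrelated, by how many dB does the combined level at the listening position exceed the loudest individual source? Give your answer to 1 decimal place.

1.5 dB

Uncorrelated sources add in intensity (power), not in dB.
L_total = 10·log₁₀(10^(60.0/10) + 10^(56.1/10)) = 61.48 dB SPL.
Excess over the loudest (60.0 dB): 61.48 − 60.0 = 1.5 dB.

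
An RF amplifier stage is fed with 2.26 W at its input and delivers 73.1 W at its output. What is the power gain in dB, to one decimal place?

15.1 dB

Power is a power quantity, so gain = 10·log₁₀(P_out/P_in).
10·log₁₀(73.1/2.26) = 10·log₁₀(32.35) = 15.1 dB.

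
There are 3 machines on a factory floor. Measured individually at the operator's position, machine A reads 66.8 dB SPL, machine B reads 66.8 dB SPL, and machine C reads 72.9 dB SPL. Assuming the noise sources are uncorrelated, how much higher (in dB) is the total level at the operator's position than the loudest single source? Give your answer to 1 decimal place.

Uncorrelated sources add in intensity (power), not in dB.
L_total = 10·log₁₀(10^(66.8/10) + 10^(66.8/10) + 10^(72.9/10)) = 74.63 dB SPL.
Excess over the loudest (72.9 dB): 74.63 − 72.9 = 1.7 dB.

1.7 dB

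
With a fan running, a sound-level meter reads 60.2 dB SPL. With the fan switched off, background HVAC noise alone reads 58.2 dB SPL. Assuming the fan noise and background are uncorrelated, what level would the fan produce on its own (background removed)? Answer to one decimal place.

55.9 dB SPL

Background correction is a power subtraction:
L_src = 10·log₁₀(10^(60.2/10) − 10^(58.2/10)) = 10·log₁₀(386400) = 55.9 dB SPL.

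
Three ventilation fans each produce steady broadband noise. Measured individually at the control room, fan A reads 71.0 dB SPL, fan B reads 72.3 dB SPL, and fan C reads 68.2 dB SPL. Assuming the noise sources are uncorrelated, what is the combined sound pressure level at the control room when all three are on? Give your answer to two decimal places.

75.58 dB SPL

Add the sources as powers (linear), then convert back to dB:
L_total = 10·log₁₀(10^(71.0/10) + 10^(72.3/10) + 10^(68.2/10)) = 10·log₁₀(36180000) = 75.58 dB SPL.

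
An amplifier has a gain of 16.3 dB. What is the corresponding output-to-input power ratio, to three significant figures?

Power ratio = 10^(dB/10).
10^(16.3/10) = 10^(1.630) = 42.7.

42.7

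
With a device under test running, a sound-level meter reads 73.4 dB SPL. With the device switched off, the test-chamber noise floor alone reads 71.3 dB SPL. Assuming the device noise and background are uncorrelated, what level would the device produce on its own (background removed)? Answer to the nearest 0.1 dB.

Background correction is a power subtraction:
L_src = 10·log₁₀(10^(73.4/10) − 10^(71.3/10)) = 10·log₁₀(8388000) = 69.2 dB SPL.

69.2 dB SPL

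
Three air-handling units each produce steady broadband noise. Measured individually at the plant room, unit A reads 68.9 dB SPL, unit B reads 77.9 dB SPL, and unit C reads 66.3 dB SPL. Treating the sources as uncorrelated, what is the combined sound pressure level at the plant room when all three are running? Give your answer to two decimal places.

Add the sources as powers (linear), then convert back to dB:
L_total = 10·log₁₀(10^(68.9/10) + 10^(77.9/10) + 10^(66.3/10)) = 10·log₁₀(73690000) = 78.67 dB SPL.

78.67 dB SPL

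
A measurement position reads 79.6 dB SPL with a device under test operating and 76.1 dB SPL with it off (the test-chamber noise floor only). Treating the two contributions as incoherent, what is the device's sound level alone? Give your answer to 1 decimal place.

77.0 dB SPL

Background correction is a power subtraction:
L_src = 10·log₁₀(10^(79.6/10) − 10^(76.1/10)) = 10·log₁₀(50460000) = 77.0 dB SPL.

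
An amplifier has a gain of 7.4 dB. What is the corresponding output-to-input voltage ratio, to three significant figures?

2.34

Voltage ratio = 10^(dB/20).
10^(7.4/20) = 10^(0.3700) = 2.34.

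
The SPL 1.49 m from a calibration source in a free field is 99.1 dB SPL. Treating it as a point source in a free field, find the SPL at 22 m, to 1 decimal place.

75.7 dB SPL

Free-field point source: level drops by 20·log₁₀ of the distance ratio.
ΔL = −20·log₁₀(22/1.49) = -23.38 dB, so L₂ = 99.1 + (-23.38) = 75.7 dB SPL.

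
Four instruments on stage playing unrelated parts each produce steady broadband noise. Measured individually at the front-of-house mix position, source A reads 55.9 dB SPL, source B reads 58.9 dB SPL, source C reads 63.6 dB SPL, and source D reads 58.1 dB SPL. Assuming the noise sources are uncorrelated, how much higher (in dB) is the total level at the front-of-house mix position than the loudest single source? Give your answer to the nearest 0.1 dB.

2.5 dB

Incoherent sources sum as intensities:
L_total = 10·log₁₀(10^(55.9/10) + 10^(58.9/10) + 10^(63.6/10) + 10^(58.1/10)) = 66.13 dB SPL.
Excess over the loudest (63.6 dB): 66.13 − 63.6 = 2.5 dB.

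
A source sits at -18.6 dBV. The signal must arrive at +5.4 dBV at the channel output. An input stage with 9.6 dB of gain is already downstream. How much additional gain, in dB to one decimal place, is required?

14.4 dB

The required make-up gain is the shortfall in the dB sum.
G = +5.4 − (-18.6) − 9.6 = 14.4 dB.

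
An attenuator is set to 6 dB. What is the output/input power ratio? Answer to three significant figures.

Power ratio = 10^(dB/10).
10^(-6/10) = 10^(-0.6000) = 0.251.

0.251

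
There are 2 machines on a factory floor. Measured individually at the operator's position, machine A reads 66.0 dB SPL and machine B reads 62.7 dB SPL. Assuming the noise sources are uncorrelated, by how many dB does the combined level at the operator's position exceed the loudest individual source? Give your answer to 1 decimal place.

1.7 dB

Uncorrelated sources add in intensity (power), not in dB.
L_total = 10·log₁₀(10^(66.0/10) + 10^(62.7/10)) = 67.67 dB SPL.
Excess over the loudest (66.0 dB): 67.67 − 66.0 = 1.7 dB.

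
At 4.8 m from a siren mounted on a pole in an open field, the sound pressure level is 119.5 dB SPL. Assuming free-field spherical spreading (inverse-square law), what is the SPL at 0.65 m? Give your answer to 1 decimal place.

136.9 dB SPL

Inverse-square spreading gives ΔL = −20·log₁₀(d₂/d₁).
ΔL = −20·log₁₀(0.65/4.8) = 17.37 dB, so L₂ = 119.5 + (17.37) = 136.9 dB SPL.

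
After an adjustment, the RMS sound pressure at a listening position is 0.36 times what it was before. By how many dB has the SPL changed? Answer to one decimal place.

-8.9 dB

SPL change from a pressure ratio uses the 20·log₁₀ form:
20·log₁₀(0.36) = -8.9 dB.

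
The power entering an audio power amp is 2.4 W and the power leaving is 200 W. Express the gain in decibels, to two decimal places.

19.21 dB

Power ratio → dB uses the 10·log₁₀ form:
10·log₁₀(200/2.4) = 10·log₁₀(83.33) = 19.21 dB.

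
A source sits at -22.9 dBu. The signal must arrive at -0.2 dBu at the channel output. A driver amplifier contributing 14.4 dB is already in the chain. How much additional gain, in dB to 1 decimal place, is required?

8.3 dB

The required make-up gain is the shortfall in the dB sum.
G = -0.2 − (-22.9) − 14.4 = 8.3 dB.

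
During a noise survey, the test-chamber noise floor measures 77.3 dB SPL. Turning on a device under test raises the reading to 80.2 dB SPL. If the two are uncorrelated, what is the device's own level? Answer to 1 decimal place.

77.1 dB SPL

Subtract intensities: L_src = 10·log₁₀(10^(L_total/10) − 10^(L_bg/10)).
L_src = 10·log₁₀(10^(80.2/10) − 10^(77.3/10)) = 10·log₁₀(51010000) = 77.1 dB SPL.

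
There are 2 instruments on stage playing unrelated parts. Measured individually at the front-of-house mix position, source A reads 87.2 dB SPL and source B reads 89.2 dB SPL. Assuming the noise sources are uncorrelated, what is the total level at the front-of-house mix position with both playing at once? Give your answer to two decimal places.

Incoherent sources sum as intensities:
L_total = 10·log₁₀(10^(87.2/10) + 10^(89.2/10)) = 10·log₁₀(1357000000) = 91.32 dB SPL.

91.32 dB SPL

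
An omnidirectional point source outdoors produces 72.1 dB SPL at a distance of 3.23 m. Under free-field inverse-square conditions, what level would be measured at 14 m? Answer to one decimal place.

For a point source in a free field, ΔL = −20·log₁₀(d₂/d₁).
ΔL = −20·log₁₀(14/3.23) = -12.74 dB, so L₂ = 72.1 + (-12.74) = 59.4 dB SPL.

59.4 dB SPL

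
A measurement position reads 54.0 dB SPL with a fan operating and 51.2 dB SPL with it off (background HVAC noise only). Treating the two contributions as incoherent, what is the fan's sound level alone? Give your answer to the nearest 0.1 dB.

Background correction is a power subtraction:
L_src = 10·log₁₀(10^(54.0/10) − 10^(51.2/10)) = 10·log₁₀(119400) = 50.8 dB SPL.

50.8 dB SPL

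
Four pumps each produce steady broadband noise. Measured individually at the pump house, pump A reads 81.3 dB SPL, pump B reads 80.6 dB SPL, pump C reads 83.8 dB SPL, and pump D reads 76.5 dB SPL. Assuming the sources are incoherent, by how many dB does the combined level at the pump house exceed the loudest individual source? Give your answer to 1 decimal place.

Uncorrelated sources add in intensity (power), not in dB.
L_total = 10·log₁₀(10^(81.3/10) + 10^(80.6/10) + 10^(83.8/10) + 10^(76.5/10)) = 87.28 dB SPL.
Excess over the loudest (83.8 dB): 87.28 − 83.8 = 3.5 dB.

3.5 dB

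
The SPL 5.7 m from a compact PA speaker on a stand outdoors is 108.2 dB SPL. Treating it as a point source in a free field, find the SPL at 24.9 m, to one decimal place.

95.4 dB SPL

Free-field point source: level drops by 20·log₁₀ of the distance ratio.
ΔL = −20·log₁₀(24.9/5.7) = -12.81 dB, so L₂ = 108.2 + (-12.81) = 95.4 dB SPL.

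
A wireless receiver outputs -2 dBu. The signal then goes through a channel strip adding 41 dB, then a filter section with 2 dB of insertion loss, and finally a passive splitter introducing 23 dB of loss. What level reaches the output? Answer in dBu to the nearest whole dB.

+14 dBu

In dB, series stages simply add:
-2 + 41 − 2 − 23 = +14 dBu.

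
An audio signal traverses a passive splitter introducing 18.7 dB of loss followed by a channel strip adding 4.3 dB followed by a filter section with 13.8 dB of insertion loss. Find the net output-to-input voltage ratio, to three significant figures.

Net gain = (−18.7) + 4.3 + (−13.8) = -28.2 dB.
Voltage ratio = 10^(-28.2/20) = 0.0389.

0.0389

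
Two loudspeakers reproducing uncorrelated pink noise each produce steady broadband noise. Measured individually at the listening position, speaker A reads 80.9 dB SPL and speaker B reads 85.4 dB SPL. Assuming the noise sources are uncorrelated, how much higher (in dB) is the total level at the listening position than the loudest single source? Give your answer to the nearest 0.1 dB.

Incoherent sources sum as intensities:
L_total = 10·log₁₀(10^(80.9/10) + 10^(85.4/10)) = 86.72 dB SPL.
Excess over the loudest (85.4 dB): 86.72 − 85.4 = 1.3 dB.

1.3 dB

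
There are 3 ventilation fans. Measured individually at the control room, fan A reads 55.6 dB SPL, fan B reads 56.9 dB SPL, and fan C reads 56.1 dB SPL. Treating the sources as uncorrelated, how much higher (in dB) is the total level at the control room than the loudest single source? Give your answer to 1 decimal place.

Add the sources as powers (linear), then convert back to dB:
L_total = 10·log₁₀(10^(55.6/10) + 10^(56.9/10) + 10^(56.1/10)) = 61.00 dB SPL.
Excess over the loudest (56.9 dB): 61.00 − 56.9 = 4.1 dB.

4.1 dB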